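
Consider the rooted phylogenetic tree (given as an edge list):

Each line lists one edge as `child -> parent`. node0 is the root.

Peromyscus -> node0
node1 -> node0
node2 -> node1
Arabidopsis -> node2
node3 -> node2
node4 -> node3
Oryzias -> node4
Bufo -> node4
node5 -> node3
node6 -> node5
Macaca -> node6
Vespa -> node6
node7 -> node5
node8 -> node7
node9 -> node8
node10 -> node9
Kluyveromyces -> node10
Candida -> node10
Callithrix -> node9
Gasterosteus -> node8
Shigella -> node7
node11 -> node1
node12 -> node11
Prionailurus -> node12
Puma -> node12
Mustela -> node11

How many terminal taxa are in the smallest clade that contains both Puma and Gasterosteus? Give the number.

13

The MRCA of Puma and Gasterosteus is the node subtending ((Arabidopsis,((Oryzias,Bufo),((Macaca,Vespa),((((Kluyveromyces,Candida),Callithrix),Gasterosteus),Shigella)))),((Prionailurus,Puma),Mustela)).
That clade contains 13 terminal taxa: Arabidopsis, Bufo, Callithrix, Candida, Gasterosteus, Kluyveromyces, Macaca, Mustela, Oryzias, Prionailurus, Puma, Shigella, Vespa.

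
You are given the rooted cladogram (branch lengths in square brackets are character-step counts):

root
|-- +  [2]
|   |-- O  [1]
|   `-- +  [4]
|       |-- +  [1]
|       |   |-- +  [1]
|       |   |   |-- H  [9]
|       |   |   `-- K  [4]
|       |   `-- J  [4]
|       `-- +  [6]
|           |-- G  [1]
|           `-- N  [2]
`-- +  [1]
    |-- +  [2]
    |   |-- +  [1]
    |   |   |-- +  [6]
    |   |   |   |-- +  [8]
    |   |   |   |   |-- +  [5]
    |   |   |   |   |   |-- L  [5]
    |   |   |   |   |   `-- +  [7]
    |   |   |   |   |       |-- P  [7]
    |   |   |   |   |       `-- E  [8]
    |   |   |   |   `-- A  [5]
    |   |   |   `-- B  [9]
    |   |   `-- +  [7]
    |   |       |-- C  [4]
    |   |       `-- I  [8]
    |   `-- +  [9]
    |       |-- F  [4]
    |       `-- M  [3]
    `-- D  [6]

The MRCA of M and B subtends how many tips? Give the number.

9

The MRCA of M and B is the node subtending (((((L,(P,E)),A),B),(C,I)),(F,M)).
That clade contains 9 terminal taxa: A, B, C, E, F, I, L, M, P.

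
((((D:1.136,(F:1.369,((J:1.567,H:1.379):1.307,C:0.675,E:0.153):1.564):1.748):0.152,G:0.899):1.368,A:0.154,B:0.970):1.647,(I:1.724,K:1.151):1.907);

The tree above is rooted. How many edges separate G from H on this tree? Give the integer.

6

The MRCA of G and H is the node subtending ((D,(F,((J,H),C,E))),G).
From G up to that node: 1 branch. From H up to the same node: 5 branches. Total: 1 + 5 = 6.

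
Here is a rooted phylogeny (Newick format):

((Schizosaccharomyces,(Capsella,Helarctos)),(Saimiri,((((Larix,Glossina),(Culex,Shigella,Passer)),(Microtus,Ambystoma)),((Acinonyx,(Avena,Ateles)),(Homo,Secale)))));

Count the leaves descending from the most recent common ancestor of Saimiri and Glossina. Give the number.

The MRCA of Saimiri and Glossina is the node subtending (Saimiri,((((Larix,Glossina),(Culex,Shigella,Passer)),(Microtus,Ambystoma)),((Acinonyx,(Avena,Ateles)),(Homo,Secale)))).
That clade contains 13 terminal taxa: Acinonyx, Ambystoma, Ateles, Avena, Culex, Glossina, Homo, Larix, Microtus, Passer, Saimiri, Secale, Shigella.

13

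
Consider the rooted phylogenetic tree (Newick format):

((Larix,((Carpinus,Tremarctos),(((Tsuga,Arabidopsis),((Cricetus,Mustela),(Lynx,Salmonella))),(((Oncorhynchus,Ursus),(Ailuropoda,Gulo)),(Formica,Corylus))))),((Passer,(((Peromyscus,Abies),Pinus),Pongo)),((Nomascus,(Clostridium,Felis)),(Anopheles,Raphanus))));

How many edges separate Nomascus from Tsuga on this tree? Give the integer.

The MRCA of Nomascus and Tsuga is the root of the tree.
From Nomascus up to that node: 4 branches. From Tsuga up to the same node: 6 branches. Total: 4 + 6 = 10.

10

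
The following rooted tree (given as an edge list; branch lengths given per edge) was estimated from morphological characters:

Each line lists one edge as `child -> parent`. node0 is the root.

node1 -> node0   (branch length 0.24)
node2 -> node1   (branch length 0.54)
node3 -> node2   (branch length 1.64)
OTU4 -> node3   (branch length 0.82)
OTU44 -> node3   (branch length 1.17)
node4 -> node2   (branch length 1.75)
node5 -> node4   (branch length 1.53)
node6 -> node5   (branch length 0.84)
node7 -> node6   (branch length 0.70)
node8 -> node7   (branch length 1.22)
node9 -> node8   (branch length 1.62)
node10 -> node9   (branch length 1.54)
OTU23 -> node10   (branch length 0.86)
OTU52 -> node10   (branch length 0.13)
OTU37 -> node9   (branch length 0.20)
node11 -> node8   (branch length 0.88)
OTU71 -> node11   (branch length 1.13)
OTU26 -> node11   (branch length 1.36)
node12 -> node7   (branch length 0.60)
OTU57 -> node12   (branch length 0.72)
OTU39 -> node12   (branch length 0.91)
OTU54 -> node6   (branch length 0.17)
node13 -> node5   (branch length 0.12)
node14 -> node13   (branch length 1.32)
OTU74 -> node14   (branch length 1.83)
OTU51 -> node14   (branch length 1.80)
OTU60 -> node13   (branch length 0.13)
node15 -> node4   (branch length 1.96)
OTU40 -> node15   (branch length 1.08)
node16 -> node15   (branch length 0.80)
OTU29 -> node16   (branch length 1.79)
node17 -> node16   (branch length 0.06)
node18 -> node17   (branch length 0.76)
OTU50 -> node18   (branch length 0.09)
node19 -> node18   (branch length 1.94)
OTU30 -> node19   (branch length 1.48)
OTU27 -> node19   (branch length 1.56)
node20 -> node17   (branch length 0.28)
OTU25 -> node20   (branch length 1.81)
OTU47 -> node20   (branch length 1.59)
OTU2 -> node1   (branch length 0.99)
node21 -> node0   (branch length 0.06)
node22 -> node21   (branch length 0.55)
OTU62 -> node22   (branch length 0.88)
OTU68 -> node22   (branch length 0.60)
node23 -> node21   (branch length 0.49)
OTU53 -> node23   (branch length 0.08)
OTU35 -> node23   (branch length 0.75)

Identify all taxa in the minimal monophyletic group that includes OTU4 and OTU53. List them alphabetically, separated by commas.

Tracing OTU4: it sits inside (OTU4,OTU44).
Tracing OTU53: it sits inside (OTU53,OTU35).
The smallest clade enclosing both is the whole tree (their MRCA is the root), so the answer is all 25 tips in alphabetical order.

OTU2, OTU23, OTU25, OTU26, OTU27, OTU29, OTU30, OTU35, OTU37, OTU39, OTU4, OTU40, OTU44, OTU47, OTU50, OTU51, OTU52, OTU53, OTU54, OTU57, OTU60, OTU62, OTU68, OTU71, OTU74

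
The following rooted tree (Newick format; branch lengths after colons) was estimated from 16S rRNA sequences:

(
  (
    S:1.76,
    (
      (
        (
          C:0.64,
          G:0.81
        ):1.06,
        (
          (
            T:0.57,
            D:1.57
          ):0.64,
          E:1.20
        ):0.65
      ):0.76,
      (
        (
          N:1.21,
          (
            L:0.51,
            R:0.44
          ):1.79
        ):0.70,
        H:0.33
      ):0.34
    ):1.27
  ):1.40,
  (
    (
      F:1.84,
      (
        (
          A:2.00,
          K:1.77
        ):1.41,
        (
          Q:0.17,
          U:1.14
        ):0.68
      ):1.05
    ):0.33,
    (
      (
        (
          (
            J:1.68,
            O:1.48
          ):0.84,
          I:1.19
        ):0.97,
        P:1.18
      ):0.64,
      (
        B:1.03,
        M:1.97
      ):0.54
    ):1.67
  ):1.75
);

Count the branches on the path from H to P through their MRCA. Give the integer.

8

The MRCA of H and P is the root of the tree.
From H up to that node: 4 branches. From P up to the same node: 4 branches. Total: 4 + 4 = 8.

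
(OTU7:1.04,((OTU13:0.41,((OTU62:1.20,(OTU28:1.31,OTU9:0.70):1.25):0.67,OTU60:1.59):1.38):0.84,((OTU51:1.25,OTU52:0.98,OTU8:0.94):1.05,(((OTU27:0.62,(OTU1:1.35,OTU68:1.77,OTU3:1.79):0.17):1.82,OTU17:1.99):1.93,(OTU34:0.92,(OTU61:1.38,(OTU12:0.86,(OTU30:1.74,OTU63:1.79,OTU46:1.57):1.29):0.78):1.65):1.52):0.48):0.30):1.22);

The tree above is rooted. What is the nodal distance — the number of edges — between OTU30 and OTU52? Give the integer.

8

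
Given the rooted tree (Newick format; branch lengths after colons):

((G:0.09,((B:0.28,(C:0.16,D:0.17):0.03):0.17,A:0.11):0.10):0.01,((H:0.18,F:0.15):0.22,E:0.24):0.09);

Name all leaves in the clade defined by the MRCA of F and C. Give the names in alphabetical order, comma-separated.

Tracing F: it sits inside (H,F).
Tracing C: it sits inside (C,D).
The smallest clade enclosing both is the whole tree (their MRCA is the root), so the answer is all 8 tips in alphabetical order.

A, B, C, D, E, F, G, H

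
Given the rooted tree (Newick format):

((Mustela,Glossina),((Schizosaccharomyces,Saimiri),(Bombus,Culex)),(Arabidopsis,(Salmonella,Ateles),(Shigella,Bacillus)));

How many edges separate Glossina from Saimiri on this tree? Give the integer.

The MRCA of Glossina and Saimiri is the root of the tree.
From Glossina up to that node: 2 branches. From Saimiri up to the same node: 3 branches. Total: 2 + 3 = 5.

5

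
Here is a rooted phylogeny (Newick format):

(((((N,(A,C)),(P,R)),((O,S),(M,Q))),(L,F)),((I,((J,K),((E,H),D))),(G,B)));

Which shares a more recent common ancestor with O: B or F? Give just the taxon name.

The MRCA of O and F subtends ((((N,(A,C)),(P,R)),((O,S),(M,Q))),(L,F)) (11 taxa).
The MRCA of O and B is the root, subtending the entire tree (19 taxa).
The first is nested inside the second, so O shares a more recent common ancestor with F.

F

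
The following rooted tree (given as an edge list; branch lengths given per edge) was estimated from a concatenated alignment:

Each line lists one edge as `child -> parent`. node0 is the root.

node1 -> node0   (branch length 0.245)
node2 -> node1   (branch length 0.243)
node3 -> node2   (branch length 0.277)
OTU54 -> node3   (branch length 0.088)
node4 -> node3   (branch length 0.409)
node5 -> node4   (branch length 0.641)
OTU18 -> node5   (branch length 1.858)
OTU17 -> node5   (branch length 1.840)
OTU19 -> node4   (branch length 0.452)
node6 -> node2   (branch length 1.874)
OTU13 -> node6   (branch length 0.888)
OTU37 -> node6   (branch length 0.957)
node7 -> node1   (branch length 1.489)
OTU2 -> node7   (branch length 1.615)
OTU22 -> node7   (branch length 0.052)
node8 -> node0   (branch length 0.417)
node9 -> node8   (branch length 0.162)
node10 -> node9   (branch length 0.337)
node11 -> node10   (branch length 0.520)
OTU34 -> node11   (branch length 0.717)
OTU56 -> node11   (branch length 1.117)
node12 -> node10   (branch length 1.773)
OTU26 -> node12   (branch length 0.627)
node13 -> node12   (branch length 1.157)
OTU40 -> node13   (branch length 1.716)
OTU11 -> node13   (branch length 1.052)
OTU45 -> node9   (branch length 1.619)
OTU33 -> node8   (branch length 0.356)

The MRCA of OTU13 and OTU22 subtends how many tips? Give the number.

The MRCA of OTU13 and OTU22 is the node subtending (((OTU54,((OTU18,OTU17),OTU19)),(OTU13,OTU37)),(OTU2,OTU22)).
That clade contains 8 terminal taxa: OTU13, OTU17, OTU18, OTU19, OTU2, OTU22, OTU37, OTU54.

8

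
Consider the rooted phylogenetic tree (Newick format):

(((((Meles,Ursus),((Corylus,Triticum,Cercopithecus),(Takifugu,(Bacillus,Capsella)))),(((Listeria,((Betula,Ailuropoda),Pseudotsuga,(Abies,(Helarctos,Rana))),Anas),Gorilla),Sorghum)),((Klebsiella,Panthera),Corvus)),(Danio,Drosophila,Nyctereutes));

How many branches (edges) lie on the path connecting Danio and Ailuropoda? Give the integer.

10

The MRCA of Danio and Ailuropoda is the root of the tree.
From Danio up to that node: 2 branches. From Ailuropoda up to the same node: 8 branches. Total: 2 + 8 = 10.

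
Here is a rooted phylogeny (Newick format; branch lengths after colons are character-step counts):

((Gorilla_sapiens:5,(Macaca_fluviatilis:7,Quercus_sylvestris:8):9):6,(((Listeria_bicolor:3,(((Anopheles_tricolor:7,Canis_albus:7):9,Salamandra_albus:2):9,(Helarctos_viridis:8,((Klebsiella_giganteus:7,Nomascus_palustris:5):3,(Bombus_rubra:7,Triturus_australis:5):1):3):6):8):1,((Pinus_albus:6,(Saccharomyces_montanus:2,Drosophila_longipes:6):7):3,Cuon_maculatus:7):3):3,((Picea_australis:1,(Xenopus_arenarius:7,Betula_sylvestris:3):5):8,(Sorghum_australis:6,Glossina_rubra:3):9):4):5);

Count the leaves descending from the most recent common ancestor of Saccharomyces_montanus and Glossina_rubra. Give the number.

18

The MRCA of Saccharomyces_montanus and Glossina_rubra is the node subtending (((Listeria_bicolor,(((Anopheles_tricolor,Canis_albus),Salamandra_albus),(Helarctos_viridis,((Klebsiella_giganteus,Nomascus_palustris),(Bombus_rubra,Triturus_australis))))),((Pinus_albus,(Saccharomyces_montanus,Drosophila_longipes)),Cuon_maculatus)),((Picea_australis,(Xenopus_arenarius,Betula_sylvestris)),(Sorghum_australis,Glossina_rubra))).
That clade contains 18 terminal taxa: Anopheles_tricolor, Betula_sylvestris, Bombus_rubra, Canis_albus, Cuon_maculatus, Drosophila_longipes, Glossina_rubra, Helarctos_viridis, Klebsiella_giganteus, Listeria_bicolor, Nomascus_palustris, Picea_australis, Pinus_albus, Saccharomyces_montanus, Salamandra_albus, Sorghum_australis, Triturus_australis, Xenopus_arenarius.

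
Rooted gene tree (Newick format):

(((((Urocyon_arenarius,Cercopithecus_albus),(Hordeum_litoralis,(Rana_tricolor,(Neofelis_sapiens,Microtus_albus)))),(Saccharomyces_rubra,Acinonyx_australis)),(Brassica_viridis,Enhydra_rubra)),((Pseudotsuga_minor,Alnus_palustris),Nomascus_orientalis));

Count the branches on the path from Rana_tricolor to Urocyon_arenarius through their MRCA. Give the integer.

The MRCA of Rana_tricolor and Urocyon_arenarius is the node subtending ((Urocyon_arenarius,Cercopithecus_albus),(Hordeum_litoralis,(Rana_tricolor,(Neofelis_sapiens,Microtus_albus)))).
From Rana_tricolor up to that node: 3 branches. From Urocyon_arenarius up to the same node: 2 branches. Total: 3 + 2 = 5.

5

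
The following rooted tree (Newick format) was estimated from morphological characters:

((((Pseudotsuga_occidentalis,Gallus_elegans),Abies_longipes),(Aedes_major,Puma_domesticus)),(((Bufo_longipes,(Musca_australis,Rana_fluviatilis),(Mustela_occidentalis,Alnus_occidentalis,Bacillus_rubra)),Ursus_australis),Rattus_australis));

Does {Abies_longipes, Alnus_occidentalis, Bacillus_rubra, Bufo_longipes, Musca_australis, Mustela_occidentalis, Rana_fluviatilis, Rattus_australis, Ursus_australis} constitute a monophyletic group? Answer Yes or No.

No

The MRCA of the listed taxa is the root, so the smallest clade containing them is the whole tree.
That clade also contains Aedes_major, Gallus_elegans, Pseudotsuga_occidentalis, Puma_domesticus, which are not in the proposed group, so the group is not monophyletic.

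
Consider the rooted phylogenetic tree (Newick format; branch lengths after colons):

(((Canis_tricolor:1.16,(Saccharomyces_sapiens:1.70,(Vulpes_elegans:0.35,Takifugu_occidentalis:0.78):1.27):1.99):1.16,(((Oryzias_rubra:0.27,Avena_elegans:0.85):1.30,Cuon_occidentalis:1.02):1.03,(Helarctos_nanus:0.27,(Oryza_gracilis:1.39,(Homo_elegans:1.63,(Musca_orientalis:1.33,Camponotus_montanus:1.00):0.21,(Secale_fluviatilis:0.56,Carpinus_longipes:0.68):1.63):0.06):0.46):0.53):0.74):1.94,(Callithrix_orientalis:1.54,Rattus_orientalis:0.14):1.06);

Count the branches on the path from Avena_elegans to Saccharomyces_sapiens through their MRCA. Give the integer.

The MRCA of Avena_elegans and Saccharomyces_sapiens is the node subtending ((Canis_tricolor,(Saccharomyces_sapiens,(Vulpes_elegans,Takifugu_occidentalis))),(((Oryzias_rubra,Avena_elegans),Cuon_occidentalis),(Helarctos_nanus,(Oryza_gracilis,(Homo_elegans,(Musca_orientalis,Camponotus_montanus),(Secale_fluviatilis,Carpinus_longipes)))))).
From Avena_elegans up to that node: 4 branches. From Saccharomyces_sapiens up to the same node: 3 branches. Total: 4 + 3 = 7.

7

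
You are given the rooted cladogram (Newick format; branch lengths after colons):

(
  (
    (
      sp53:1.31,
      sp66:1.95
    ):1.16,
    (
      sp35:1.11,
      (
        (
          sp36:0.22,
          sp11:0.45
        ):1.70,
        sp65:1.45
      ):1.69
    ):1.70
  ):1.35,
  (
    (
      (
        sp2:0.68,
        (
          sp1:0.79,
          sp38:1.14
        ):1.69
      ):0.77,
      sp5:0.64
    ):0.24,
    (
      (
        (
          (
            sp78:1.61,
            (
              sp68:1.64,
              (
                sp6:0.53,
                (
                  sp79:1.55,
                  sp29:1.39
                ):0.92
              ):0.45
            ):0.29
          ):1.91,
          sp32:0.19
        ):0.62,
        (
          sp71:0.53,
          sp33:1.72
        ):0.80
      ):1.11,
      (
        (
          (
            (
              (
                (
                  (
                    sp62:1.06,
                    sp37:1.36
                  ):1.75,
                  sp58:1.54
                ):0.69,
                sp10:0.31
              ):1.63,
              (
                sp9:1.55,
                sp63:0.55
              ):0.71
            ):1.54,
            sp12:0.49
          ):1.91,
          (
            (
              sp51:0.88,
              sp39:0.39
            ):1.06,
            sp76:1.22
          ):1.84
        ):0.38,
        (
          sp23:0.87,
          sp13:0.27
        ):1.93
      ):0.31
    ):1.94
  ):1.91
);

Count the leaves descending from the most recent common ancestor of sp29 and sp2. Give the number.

24

The MRCA of sp29 and sp2 is the node subtending (((sp2,(sp1,sp38)),sp5),((((sp78,(sp68,(sp6,(sp79,sp29)))),sp32),(sp71,sp33)),(((((((sp62,sp37),sp58),sp10),(sp9,sp63)),sp12),((sp51,sp39),sp76)),(sp23,sp13)))).
That clade contains 24 terminal taxa: sp1, sp10, sp12, sp13, sp2, sp23, sp29, sp32, sp33, sp37, sp38, sp39, sp5, sp51, sp58, sp6, sp62, sp63, sp68, sp71, sp76, sp78, sp79, sp9.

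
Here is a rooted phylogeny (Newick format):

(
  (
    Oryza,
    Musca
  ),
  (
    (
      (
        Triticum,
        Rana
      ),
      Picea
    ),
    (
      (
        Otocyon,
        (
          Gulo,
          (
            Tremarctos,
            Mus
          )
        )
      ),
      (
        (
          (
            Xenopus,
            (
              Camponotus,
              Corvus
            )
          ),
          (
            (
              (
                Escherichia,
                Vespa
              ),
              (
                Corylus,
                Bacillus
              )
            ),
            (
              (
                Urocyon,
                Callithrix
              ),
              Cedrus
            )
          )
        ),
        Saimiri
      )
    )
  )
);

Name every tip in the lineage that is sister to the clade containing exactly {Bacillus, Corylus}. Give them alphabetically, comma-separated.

The clade containing exactly {Bacillus, Corylus} attaches to the tree at the node subtending ((Escherichia,Vespa),(Corylus,Bacillus)).
The other lineage descending from that same node — the sister group — is (Escherichia,Vespa); its 2 tips in alphabetical order are the answer.

Escherichia, Vespa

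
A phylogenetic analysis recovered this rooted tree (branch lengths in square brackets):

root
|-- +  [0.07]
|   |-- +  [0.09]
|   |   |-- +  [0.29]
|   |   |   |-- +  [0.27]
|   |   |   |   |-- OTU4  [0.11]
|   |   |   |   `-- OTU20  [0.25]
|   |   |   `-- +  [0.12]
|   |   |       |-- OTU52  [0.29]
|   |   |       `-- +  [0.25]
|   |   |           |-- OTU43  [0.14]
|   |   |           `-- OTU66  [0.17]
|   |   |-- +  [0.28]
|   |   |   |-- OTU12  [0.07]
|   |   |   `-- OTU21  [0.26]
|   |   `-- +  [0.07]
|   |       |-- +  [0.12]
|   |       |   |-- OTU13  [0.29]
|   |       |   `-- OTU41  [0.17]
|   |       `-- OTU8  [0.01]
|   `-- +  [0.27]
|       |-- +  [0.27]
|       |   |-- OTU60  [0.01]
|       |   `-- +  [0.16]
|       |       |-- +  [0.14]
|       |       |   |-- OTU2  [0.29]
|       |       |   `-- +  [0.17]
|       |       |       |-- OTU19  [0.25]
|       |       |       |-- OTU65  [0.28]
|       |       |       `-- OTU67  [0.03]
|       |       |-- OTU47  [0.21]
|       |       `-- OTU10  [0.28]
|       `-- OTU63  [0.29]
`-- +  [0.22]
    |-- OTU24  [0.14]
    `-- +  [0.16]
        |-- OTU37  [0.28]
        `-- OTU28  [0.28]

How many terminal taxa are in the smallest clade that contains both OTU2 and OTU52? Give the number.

The MRCA of OTU2 and OTU52 is the node subtending ((((OTU4,OTU20),(OTU52,(OTU43,OTU66))),(OTU12,OTU21),((OTU13,OTU41),OTU8)),((OTU60,((OTU2,(OTU19,OTU65,OTU67)),OTU47,OTU10)),OTU63)).
That clade contains 18 terminal taxa: OTU10, OTU12, OTU13, OTU19, OTU2, OTU20, OTU21, OTU4, OTU41, OTU43, OTU47, OTU52, OTU60, OTU63, OTU65, OTU66, OTU67, OTU8.

18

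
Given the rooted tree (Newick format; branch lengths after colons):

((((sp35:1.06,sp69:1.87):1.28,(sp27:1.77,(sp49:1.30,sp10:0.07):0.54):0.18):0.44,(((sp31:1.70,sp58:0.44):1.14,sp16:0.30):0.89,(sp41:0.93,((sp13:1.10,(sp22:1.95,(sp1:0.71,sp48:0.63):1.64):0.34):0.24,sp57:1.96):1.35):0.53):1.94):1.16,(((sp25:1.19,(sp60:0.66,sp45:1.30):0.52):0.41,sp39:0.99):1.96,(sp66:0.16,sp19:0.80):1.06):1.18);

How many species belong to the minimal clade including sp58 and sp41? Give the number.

The MRCA of sp58 and sp41 is the node subtending (((sp31,sp58),sp16),(sp41,((sp13,(sp22,(sp1,sp48))),sp57))).
That clade contains 9 terminal taxa: sp1, sp13, sp16, sp22, sp31, sp41, sp48, sp57, sp58.

9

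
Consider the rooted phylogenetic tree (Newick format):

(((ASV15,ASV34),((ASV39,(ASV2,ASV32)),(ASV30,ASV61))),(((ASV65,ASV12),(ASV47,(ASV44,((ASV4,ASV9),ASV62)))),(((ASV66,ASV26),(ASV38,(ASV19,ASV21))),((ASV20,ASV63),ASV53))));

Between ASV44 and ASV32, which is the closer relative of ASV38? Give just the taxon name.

The MRCA of ASV38 and ASV44 subtends (((ASV65,ASV12),(ASV47,(ASV44,((ASV4,ASV9),ASV62)))),(((ASV66,ASV26),(ASV38,(ASV19,ASV21))),((ASV20,ASV63),ASV53))) (15 taxa).
The MRCA of ASV38 and ASV32 is the root, subtending the entire tree (22 taxa).
The first is nested inside the second, so ASV38 shares a more recent common ancestor with ASV44.

ASV44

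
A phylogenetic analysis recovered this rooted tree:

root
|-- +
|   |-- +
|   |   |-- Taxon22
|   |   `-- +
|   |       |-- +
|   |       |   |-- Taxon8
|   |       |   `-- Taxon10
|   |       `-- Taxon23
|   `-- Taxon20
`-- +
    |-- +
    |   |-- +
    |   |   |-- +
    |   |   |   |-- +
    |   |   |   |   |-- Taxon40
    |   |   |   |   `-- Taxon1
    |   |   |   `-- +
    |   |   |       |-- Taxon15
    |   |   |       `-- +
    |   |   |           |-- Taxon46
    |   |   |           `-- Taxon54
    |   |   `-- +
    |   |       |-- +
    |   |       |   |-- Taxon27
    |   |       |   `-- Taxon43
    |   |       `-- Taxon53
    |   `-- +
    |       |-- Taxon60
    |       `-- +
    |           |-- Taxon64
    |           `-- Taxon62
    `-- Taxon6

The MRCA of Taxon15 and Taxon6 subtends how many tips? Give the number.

12

The MRCA of Taxon15 and Taxon6 is the node subtending (((((Taxon40,Taxon1),(Taxon15,(Taxon46,Taxon54))),((Taxon27,Taxon43),Taxon53)),(Taxon60,(Taxon64,Taxon62))),Taxon6).
That clade contains 12 terminal taxa: Taxon1, Taxon15, Taxon27, Taxon40, Taxon43, Taxon46, Taxon53, Taxon54, Taxon6, Taxon60, Taxon62, Taxon64.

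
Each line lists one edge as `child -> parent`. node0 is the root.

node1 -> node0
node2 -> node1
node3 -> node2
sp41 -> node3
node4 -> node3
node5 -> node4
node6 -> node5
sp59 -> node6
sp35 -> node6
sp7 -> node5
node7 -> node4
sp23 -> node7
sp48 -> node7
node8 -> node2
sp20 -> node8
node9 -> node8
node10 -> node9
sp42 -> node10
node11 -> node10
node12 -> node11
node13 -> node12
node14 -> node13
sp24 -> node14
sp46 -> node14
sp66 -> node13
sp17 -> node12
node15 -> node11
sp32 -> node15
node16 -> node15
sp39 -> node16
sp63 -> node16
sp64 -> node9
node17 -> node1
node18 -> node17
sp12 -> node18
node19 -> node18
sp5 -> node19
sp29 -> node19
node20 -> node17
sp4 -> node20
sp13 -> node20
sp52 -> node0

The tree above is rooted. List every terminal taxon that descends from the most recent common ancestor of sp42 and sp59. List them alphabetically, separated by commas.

sp17, sp20, sp23, sp24, sp32, sp35, sp39, sp41, sp42, sp46, sp48, sp59, sp63, sp64, sp66, sp7

Tracing sp42: it sits inside (sp42,((((sp24,sp46),sp66),sp17),(sp32,(sp39,sp63)))).
Tracing sp59: it sits inside (sp59,sp35).
The smallest clade enclosing both is ((sp41,(((sp59,sp35),sp7),(sp23,sp48))),(sp20,((sp42,((((sp24,sp46),sp66),sp17),(sp32,(sp39,sp63)))),sp64))); the answer is its 16 terminal taxa in alphabetical order.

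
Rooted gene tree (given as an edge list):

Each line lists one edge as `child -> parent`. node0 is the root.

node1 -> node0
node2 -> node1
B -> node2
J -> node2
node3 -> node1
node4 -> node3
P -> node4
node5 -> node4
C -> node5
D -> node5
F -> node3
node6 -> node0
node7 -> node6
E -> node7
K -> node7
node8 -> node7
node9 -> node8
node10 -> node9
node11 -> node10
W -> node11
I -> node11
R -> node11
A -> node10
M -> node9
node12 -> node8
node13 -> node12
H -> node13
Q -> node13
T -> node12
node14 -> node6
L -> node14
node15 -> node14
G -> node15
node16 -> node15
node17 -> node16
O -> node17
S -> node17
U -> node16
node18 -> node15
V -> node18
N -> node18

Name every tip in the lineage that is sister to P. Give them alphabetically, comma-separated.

C, D

P attaches to the tree at the node subtending (P,(C,D)).
The other lineage descending from that same node — the sister group — is (C,D); its 2 tips in alphabetical order are the answer.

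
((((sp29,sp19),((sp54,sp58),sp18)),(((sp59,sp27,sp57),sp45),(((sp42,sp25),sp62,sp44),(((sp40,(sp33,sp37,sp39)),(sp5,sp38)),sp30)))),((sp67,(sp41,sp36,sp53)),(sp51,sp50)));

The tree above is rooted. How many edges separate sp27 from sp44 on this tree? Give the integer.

6

The MRCA of sp27 and sp44 is the node subtending (((sp59,sp27,sp57),sp45),(((sp42,sp25),sp62,sp44),(((sp40,(sp33,sp37,sp39)),(sp5,sp38)),sp30))).
From sp27 up to that node: 3 branches. From sp44 up to the same node: 3 branches. Total: 3 + 3 = 6.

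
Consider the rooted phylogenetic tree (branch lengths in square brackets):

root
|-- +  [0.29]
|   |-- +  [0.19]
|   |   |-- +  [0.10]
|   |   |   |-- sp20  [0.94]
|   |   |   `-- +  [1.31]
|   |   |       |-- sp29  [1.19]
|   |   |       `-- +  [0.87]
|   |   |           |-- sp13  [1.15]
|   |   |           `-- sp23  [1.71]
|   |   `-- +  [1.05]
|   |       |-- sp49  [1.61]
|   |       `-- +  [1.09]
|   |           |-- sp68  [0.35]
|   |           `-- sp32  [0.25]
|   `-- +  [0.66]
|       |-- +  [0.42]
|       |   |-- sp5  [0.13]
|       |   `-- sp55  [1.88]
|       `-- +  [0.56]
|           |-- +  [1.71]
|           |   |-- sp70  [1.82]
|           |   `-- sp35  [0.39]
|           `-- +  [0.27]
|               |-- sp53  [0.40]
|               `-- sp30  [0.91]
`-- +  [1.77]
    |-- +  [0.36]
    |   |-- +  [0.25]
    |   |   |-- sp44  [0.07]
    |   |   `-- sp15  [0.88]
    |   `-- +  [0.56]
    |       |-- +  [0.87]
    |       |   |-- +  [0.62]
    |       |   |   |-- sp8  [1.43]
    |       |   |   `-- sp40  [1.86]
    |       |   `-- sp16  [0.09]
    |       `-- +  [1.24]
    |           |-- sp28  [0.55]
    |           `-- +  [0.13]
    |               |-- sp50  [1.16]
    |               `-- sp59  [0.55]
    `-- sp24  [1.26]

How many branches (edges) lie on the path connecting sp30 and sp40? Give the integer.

The MRCA of sp30 and sp40 is the root of the tree.
From sp30 up to that node: 5 branches. From sp40 up to the same node: 6 branches. Total: 5 + 6 = 11.

11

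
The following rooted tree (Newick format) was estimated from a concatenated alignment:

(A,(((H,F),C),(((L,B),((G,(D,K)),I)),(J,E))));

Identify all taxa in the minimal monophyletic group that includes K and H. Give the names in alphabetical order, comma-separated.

Tracing K: it sits inside (D,K).
Tracing H: it sits inside (H,F).
The smallest clade enclosing both is (((H,F),C),(((L,B),((G,(D,K)),I)),(J,E))); the answer is its 11 terminal taxa in alphabetical order.

B, C, D, E, F, G, H, I, J, K, L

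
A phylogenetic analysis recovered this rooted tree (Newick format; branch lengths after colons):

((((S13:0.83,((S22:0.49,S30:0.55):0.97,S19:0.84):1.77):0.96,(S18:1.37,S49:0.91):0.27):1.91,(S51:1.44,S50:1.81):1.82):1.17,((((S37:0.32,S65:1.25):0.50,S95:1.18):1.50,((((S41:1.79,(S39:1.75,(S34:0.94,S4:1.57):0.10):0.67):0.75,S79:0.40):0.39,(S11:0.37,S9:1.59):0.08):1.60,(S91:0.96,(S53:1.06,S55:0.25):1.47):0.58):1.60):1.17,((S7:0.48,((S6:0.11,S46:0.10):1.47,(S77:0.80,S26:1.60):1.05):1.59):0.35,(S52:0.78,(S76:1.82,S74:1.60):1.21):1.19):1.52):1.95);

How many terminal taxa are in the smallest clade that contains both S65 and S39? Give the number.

The MRCA of S65 and S39 is the node subtending (((S37,S65),S95),((((S41,(S39,(S34,S4))),S79),(S11,S9)),(S91,(S53,S55)))).
That clade contains 13 terminal taxa: S11, S34, S37, S39, S4, S41, S53, S55, S65, S79, S9, S91, S95.

13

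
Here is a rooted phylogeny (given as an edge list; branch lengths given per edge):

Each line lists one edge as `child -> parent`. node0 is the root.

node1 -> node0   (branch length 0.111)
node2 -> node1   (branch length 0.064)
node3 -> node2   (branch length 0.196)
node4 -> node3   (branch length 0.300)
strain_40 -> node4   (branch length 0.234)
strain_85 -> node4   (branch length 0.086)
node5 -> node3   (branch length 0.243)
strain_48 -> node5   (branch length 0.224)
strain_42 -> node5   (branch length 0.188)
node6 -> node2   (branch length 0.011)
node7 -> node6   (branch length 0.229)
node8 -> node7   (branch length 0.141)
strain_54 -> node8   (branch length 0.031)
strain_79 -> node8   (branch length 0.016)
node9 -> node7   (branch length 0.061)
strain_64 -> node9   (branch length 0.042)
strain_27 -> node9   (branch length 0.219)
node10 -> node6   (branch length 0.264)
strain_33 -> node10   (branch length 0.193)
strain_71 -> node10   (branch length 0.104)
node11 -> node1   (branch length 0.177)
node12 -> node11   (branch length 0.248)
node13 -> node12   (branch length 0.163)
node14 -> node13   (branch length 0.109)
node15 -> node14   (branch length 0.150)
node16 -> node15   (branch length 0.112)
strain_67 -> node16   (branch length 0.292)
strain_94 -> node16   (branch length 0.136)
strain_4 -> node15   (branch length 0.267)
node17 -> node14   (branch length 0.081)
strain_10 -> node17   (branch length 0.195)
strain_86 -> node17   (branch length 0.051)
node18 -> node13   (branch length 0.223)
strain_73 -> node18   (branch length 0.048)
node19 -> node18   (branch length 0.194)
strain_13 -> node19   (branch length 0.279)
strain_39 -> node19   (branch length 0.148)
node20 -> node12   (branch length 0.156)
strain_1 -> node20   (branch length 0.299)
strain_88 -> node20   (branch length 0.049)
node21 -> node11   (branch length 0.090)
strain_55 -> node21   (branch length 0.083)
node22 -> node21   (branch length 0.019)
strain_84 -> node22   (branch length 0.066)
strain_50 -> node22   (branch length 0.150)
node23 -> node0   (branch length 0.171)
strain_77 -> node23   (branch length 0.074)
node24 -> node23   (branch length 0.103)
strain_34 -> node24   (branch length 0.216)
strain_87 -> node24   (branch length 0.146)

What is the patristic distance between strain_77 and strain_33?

The path runs strain_77 → … → MRCA → … → strain_33; the MRCA is the root of the tree.
Branch lengths along that path: 0.074 + 0.171 + 0.111 + 0.064 + 0.011 + 0.264 + 0.193 = 0.888.

0.888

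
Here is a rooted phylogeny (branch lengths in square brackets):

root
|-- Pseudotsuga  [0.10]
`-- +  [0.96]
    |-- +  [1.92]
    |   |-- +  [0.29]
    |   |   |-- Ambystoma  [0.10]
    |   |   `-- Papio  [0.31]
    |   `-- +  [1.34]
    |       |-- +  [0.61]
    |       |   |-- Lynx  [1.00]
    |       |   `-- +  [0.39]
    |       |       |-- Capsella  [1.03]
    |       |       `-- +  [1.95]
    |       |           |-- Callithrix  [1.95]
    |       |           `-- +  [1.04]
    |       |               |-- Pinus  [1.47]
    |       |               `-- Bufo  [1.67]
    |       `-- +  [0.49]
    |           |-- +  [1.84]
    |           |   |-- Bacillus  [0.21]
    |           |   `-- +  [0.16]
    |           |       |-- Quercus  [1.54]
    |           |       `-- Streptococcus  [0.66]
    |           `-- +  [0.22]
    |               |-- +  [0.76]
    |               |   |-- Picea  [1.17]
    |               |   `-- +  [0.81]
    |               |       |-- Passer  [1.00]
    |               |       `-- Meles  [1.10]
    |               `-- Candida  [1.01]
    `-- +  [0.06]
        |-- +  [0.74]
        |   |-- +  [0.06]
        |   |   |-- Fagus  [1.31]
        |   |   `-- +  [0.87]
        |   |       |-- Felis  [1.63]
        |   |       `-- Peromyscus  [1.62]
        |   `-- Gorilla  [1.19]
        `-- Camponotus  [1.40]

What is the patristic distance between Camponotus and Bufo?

The path runs Camponotus → … → MRCA → … → Bufo; the MRCA is the node subtending (((Ambystoma,Papio),((Lynx,(Capsella,(Callithrix,(Pinus,Bufo)))),((Bacillus,(Quercus,Streptococcus)),((Picea,(Passer,Meles)),Candida)))),(((Fagus,(Felis,Peromyscus)),Gorilla),Camponotus)).
Branch lengths along that path: 1.40 + 0.06 + 1.92 + 1.34 + 0.61 + 0.39 + 1.95 + 1.04 + 1.67 = 10.38.

10.38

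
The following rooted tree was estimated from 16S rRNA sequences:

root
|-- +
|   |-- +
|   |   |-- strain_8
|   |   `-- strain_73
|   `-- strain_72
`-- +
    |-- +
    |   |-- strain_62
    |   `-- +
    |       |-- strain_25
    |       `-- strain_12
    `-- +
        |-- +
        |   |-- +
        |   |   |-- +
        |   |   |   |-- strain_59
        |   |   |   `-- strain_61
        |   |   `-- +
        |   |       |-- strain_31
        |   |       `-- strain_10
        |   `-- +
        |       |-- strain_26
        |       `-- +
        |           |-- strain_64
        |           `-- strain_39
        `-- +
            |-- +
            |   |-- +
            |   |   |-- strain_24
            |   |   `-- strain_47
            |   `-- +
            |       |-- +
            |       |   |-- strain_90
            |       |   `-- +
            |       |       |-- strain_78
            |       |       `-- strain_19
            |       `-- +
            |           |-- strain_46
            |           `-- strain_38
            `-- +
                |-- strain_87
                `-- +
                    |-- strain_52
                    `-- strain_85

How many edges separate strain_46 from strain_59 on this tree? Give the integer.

The MRCA of strain_46 and strain_59 is the node subtending ((((strain_59,strain_61),(strain_31,strain_10)),(strain_26,(strain_64,strain_39))),(((strain_24,strain_47),((strain_90,(strain_78,strain_19)),(strain_46,strain_38))),(strain_87,(strain_52,strain_85)))).
From strain_46 up to that node: 5 branches. From strain_59 up to the same node: 4 branches. Total: 5 + 4 = 9.

9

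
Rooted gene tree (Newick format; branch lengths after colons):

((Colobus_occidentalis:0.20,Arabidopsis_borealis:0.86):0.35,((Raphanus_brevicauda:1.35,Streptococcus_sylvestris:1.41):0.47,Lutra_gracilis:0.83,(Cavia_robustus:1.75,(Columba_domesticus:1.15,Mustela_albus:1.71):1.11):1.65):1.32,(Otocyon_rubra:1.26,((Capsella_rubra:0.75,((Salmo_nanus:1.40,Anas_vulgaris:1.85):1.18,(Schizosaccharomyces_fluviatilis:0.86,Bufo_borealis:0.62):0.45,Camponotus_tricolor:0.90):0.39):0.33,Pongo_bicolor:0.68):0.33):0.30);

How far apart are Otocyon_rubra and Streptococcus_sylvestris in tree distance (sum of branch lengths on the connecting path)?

4.76

The path runs Otocyon_rubra → … → MRCA → … → Streptococcus_sylvestris; the MRCA is the root of the tree.
Branch lengths along that path: 1.26 + 0.30 + 1.32 + 0.47 + 1.41 = 4.76.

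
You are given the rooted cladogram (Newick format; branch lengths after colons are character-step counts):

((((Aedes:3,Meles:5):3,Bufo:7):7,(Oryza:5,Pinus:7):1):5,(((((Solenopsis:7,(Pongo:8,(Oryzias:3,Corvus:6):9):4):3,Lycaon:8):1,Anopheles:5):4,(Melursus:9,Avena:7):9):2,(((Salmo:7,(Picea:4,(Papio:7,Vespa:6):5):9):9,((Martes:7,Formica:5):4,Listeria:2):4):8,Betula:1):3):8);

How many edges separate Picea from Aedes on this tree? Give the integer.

10

The MRCA of Picea and Aedes is the root of the tree.
From Picea up to that node: 6 branches. From Aedes up to the same node: 4 branches. Total: 6 + 4 = 10.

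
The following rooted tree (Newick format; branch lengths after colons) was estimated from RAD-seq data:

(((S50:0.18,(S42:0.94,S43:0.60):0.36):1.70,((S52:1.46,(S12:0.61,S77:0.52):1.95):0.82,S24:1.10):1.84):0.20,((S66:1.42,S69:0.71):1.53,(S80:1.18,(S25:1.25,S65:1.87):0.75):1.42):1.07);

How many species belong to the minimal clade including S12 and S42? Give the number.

The MRCA of S12 and S42 is the node subtending ((S50,(S42,S43)),((S52,(S12,S77)),S24)).
That clade contains 7 terminal taxa: S12, S24, S42, S43, S50, S52, S77.

7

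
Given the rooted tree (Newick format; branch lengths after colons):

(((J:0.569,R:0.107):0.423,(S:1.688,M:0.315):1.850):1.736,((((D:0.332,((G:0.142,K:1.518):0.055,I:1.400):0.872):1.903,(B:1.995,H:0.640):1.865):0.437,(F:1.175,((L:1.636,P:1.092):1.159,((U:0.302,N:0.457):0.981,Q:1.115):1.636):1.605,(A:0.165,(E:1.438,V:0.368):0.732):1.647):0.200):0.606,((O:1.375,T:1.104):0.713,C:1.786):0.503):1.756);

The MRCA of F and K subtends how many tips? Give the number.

15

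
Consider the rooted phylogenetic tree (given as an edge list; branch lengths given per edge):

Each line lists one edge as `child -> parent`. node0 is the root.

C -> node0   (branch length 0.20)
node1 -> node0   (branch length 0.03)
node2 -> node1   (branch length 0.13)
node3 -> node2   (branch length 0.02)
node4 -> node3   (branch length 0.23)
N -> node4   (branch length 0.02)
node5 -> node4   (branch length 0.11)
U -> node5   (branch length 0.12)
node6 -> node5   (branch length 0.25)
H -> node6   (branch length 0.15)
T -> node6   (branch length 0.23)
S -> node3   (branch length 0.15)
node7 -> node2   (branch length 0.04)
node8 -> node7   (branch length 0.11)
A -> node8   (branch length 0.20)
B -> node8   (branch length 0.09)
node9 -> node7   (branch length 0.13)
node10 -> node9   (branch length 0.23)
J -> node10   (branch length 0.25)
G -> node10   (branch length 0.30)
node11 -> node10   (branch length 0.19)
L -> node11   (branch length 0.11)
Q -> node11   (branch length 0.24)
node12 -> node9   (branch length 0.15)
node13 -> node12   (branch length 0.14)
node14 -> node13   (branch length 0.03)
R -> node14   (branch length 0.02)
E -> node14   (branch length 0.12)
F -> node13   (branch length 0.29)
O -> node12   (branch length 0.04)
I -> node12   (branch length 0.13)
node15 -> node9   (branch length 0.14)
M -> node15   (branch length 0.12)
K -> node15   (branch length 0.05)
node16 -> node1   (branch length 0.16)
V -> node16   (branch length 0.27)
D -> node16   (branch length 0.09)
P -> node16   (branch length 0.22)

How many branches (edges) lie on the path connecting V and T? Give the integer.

8

The MRCA of V and T is the node subtending ((((N,(U,(H,T))),S),((A,B),((J,G,(L,Q)),(((R,E),F),O,I),(M,K)))),(V,D,P)).
From V up to that node: 2 branches. From T up to the same node: 6 branches. Total: 2 + 6 = 8.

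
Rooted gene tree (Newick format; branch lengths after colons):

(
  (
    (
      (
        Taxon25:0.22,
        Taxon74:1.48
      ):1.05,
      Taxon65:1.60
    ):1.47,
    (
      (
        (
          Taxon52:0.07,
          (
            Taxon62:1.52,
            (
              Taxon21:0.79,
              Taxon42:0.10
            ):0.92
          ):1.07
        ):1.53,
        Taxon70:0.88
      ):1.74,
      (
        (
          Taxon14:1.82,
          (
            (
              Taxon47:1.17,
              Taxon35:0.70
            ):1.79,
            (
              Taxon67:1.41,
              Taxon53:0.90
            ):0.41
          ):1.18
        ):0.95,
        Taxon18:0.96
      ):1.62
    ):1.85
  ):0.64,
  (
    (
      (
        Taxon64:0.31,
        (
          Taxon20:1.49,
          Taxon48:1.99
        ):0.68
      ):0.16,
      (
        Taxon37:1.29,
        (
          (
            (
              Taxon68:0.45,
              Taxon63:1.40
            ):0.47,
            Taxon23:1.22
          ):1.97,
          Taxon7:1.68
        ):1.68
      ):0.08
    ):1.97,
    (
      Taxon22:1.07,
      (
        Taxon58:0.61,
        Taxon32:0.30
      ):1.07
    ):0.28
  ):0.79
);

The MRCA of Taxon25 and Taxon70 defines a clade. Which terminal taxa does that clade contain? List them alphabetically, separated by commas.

Taxon14, Taxon18, Taxon21, Taxon25, Taxon35, Taxon42, Taxon47, Taxon52, Taxon53, Taxon62, Taxon65, Taxon67, Taxon70, Taxon74

Tracing Taxon25: it sits inside (Taxon25,Taxon74).
Tracing Taxon70: it sits inside ((Taxon52,(Taxon62,(Taxon21,Taxon42))),Taxon70).
The smallest clade enclosing both is (((Taxon25,Taxon74),Taxon65),(((Taxon52,(Taxon62,(Taxon21,Taxon42))),Taxon70),((Taxon14,((Taxon47,Taxon35),(Taxon67,Taxon53))),Taxon18))); the answer is its 14 terminal taxa in alphabetical order.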